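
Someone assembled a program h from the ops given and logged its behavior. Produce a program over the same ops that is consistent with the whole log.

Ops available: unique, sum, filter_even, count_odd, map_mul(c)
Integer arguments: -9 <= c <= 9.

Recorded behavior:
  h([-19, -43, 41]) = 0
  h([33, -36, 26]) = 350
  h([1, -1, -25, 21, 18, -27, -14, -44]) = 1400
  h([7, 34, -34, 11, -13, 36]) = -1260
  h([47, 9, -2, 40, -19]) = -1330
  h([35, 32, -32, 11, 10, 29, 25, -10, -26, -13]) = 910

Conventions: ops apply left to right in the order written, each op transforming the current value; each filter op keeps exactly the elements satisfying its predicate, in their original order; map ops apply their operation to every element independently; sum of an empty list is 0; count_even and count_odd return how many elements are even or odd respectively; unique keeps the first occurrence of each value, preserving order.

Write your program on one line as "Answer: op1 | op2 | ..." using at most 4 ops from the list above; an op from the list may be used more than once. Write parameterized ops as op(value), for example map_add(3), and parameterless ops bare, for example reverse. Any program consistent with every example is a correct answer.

map_mul(-7) | filter_even | map_mul(5) | sum

Check, running the answer program on each example:
  [-19, -43, 41] -> [133, 301, -287] -> [] -> [] -> 0
  [33, -36, 26] -> [-231, 252, -182] -> [252, -182] -> [1260, -910] -> 350
  [1, -1, -25, 21, 18, -27, -14, -44] -> [-7, 7, 175, -147, -126, 189, 98, 308] -> [-126, 98, 308] -> [-630, 490, 1540] -> 1400
  [7, 34, -34, 11, -13, 36] -> [-49, -238, 238, -77, 91, -252] -> [-238, 238, -252] -> [-1190, 1190, -1260] -> -1260
  [47, 9, -2, 40, -19] -> [-329, -63, 14, -280, 133] -> [14, -280] -> [70, -1400] -> -1330
  [35, 32, -32, 11, 10, 29, 25, -10, -26, -13] -> [-245, -224, 224, -77, -70, -203, -175, 70, 182, 91] -> [-224, 224, -70, 70, 182] -> [-1120, 1120, -350, 350, 910] -> 910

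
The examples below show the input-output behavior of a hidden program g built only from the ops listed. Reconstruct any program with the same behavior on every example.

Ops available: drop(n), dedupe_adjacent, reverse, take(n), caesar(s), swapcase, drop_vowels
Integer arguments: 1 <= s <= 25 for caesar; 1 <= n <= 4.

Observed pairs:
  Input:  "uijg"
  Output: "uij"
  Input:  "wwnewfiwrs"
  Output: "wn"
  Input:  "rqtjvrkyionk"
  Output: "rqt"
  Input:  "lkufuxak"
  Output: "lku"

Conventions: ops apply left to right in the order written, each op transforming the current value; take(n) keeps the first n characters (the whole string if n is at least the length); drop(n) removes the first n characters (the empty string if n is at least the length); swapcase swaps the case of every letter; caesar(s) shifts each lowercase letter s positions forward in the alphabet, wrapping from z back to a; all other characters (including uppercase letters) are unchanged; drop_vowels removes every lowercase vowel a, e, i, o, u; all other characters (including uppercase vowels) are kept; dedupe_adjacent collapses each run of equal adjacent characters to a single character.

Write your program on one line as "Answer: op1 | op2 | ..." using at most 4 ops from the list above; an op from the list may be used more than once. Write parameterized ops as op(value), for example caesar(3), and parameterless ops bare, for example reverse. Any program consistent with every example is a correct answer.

swapcase | take(3) | swapcase | dedupe_adjacent

Check, running the answer program on each example:
  "uijg" -> "UIJG" -> "UIJ" -> "uij" -> "uij"
  "wwnewfiwrs" -> "WWNEWFIWRS" -> "WWN" -> "wwn" -> "wn"
  "rqtjvrkyionk" -> "RQTJVRKYIONK" -> "RQT" -> "rqt" -> "rqt"
  "lkufuxak" -> "LKUFUXAK" -> "LKU" -> "lku" -> "lku"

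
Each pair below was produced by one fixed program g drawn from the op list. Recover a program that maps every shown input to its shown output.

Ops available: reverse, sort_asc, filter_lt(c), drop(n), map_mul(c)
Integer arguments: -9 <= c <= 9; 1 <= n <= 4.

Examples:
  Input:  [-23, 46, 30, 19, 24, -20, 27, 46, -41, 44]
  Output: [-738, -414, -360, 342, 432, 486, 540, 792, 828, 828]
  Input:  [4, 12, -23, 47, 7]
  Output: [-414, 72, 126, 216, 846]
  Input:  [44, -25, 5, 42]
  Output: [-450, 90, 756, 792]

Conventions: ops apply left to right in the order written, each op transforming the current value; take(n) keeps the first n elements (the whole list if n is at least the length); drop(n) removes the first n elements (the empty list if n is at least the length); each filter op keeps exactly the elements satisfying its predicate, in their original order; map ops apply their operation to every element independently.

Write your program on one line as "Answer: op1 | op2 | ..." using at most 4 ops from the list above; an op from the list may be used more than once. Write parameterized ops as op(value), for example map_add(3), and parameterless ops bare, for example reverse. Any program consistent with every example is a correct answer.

reverse | map_mul(2) | map_mul(9) | sort_asc

Check, running the answer program on each example:
  [-23, 46, 30, 19, 24, -20, 27, 46, -41, 44] -> [44, -41, 46, 27, -20, 24, 19, 30, 46, -23] -> [88, -82, 92, 54, -40, 48, 38, 60, 92, -46] -> [792, -738, 828, 486, -360, 432, 342, 540, 828, -414] -> [-738, -414, -360, 342, 432, 486, 540, 792, 828, 828]
  [4, 12, -23, 47, 7] -> [7, 47, -23, 12, 4] -> [14, 94, -46, 24, 8] -> [126, 846, -414, 216, 72] -> [-414, 72, 126, 216, 846]
  [44, -25, 5, 42] -> [42, 5, -25, 44] -> [84, 10, -50, 88] -> [756, 90, -450, 792] -> [-450, 90, 756, 792]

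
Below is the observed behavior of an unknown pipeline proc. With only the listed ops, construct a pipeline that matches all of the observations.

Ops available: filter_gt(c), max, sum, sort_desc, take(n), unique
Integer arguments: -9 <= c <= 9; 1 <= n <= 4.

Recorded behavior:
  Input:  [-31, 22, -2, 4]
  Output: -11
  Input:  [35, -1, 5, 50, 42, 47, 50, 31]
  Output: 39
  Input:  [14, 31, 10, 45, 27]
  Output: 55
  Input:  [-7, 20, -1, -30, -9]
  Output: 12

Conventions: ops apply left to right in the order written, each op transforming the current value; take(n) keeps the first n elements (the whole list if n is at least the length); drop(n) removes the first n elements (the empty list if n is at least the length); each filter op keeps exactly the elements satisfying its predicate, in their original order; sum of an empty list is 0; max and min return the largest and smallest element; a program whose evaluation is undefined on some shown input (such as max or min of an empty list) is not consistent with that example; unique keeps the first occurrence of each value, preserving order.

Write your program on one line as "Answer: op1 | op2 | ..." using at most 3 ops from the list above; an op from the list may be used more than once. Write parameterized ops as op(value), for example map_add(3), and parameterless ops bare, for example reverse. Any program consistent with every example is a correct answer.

take(3) | sum

Check, running the answer program on each example:
  [-31, 22, -2, 4] -> [-31, 22, -2] -> -11
  [35, -1, 5, 50, 42, 47, 50, 31] -> [35, -1, 5] -> 39
  [14, 31, 10, 45, 27] -> [14, 31, 10] -> 55
  [-7, 20, -1, -30, -9] -> [-7, 20, -1] -> 12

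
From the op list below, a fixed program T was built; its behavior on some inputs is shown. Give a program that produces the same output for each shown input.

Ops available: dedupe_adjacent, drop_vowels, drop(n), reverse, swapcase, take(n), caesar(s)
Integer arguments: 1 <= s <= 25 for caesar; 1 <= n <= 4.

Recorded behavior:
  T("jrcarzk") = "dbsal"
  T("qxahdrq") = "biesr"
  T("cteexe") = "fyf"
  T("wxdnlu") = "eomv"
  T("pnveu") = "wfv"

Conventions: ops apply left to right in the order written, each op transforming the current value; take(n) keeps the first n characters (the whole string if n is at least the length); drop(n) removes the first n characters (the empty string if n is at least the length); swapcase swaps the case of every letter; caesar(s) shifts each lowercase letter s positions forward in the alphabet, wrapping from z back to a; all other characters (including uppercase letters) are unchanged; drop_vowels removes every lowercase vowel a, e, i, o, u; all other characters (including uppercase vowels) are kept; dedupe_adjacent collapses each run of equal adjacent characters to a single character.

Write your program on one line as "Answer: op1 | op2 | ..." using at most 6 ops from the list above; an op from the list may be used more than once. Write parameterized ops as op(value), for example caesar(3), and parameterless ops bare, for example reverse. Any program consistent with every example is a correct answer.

swapcase | drop(2) | dedupe_adjacent | swapcase | caesar(6) | caesar(21)

Check, running the answer program on each example:
  "jrcarzk" -> "JRCARZK" -> "CARZK" -> "CARZK" -> "carzk" -> "igxfq" -> "dbsal"
  "qxahdrq" -> "QXAHDRQ" -> "AHDRQ" -> "AHDRQ" -> "ahdrq" -> "gnjxw" -> "biesr"
  "cteexe" -> "CTEEXE" -> "EEXE" -> "EXE" -> "exe" -> "kdk" -> "fyf"
  "wxdnlu" -> "WXDNLU" -> "DNLU" -> "DNLU" -> "dnlu" -> "jtra" -> "eomv"
  "pnveu" -> "PNVEU" -> "VEU" -> "VEU" -> "veu" -> "bka" -> "wfv"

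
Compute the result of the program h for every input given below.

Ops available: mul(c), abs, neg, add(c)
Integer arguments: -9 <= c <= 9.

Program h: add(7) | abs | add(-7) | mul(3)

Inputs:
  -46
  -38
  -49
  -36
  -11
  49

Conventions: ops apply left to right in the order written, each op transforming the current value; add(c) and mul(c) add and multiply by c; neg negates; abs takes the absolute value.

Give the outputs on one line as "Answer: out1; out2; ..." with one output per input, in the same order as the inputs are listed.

Execution, op by op:
  -46 -> -39 -> 39 -> 32 -> 96
  -38 -> -31 -> 31 -> 24 -> 72
  -49 -> -42 -> 42 -> 35 -> 105
  -36 -> -29 -> 29 -> 22 -> 66
  -11 -> -4 -> 4 -> -3 -> -9
  49 -> 56 -> 56 -> 49 -> 147

96; 72; 105; 66; -9; 147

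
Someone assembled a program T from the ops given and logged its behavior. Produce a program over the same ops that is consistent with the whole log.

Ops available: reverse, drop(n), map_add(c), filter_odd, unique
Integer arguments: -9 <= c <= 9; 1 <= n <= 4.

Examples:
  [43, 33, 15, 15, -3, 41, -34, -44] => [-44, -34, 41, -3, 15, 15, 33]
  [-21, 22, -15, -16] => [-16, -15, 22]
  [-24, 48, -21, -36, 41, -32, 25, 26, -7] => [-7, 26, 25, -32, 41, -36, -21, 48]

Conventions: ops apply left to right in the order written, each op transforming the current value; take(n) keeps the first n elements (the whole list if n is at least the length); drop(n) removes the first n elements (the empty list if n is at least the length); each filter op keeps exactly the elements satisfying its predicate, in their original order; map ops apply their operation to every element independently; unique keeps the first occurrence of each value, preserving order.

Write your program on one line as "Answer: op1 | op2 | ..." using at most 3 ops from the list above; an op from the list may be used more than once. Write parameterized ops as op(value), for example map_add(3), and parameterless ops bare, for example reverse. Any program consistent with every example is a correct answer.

drop(1) | reverse

Check, running the answer program on each example:
  [43, 33, 15, 15, -3, 41, -34, -44] -> [33, 15, 15, -3, 41, -34, -44] -> [-44, -34, 41, -3, 15, 15, 33]
  [-21, 22, -15, -16] -> [22, -15, -16] -> [-16, -15, 22]
  [-24, 48, -21, -36, 41, -32, 25, 26, -7] -> [48, -21, -36, 41, -32, 25, 26, -7] -> [-7, 26, 25, -32, 41, -36, -21, 48]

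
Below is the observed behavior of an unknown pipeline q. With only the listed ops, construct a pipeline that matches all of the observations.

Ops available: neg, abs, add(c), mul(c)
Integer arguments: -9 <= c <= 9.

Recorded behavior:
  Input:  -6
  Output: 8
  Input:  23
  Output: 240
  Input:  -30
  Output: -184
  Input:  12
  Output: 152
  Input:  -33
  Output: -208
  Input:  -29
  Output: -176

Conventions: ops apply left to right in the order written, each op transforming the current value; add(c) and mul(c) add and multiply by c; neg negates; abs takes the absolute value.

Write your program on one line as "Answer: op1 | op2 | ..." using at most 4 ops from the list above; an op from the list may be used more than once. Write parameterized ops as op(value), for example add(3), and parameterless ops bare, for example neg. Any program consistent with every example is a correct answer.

add(-2) | neg | add(-9) | mul(-8)

Check, running the answer program on each example:
  -6 -> -8 -> 8 -> -1 -> 8
  23 -> 21 -> -21 -> -30 -> 240
  -30 -> -32 -> 32 -> 23 -> -184
  12 -> 10 -> -10 -> -19 -> 152
  -33 -> -35 -> 35 -> 26 -> -208
  -29 -> -31 -> 31 -> 22 -> -176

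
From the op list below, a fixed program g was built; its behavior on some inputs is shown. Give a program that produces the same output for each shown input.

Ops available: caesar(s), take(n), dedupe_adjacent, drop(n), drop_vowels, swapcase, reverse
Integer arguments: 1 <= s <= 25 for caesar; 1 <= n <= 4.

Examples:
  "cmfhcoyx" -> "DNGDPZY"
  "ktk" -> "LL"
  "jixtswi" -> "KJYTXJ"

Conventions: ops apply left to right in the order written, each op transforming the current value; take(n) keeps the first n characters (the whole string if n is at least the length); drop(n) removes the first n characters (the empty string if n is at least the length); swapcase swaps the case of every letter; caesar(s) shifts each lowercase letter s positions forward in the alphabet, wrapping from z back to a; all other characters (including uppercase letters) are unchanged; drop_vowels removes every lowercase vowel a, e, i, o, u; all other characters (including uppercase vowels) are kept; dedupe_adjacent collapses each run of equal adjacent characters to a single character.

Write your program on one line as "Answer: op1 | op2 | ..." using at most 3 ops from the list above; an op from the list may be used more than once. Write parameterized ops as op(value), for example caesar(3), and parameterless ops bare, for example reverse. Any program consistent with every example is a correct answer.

caesar(1) | drop_vowels | swapcase

Check, running the answer program on each example:
  "cmfhcoyx" -> "dngidpzy" -> "dngdpzy" -> "DNGDPZY"
  "ktk" -> "lul" -> "ll" -> "LL"
  "jixtswi" -> "kjyutxj" -> "kjytxj" -> "KJYTXJ"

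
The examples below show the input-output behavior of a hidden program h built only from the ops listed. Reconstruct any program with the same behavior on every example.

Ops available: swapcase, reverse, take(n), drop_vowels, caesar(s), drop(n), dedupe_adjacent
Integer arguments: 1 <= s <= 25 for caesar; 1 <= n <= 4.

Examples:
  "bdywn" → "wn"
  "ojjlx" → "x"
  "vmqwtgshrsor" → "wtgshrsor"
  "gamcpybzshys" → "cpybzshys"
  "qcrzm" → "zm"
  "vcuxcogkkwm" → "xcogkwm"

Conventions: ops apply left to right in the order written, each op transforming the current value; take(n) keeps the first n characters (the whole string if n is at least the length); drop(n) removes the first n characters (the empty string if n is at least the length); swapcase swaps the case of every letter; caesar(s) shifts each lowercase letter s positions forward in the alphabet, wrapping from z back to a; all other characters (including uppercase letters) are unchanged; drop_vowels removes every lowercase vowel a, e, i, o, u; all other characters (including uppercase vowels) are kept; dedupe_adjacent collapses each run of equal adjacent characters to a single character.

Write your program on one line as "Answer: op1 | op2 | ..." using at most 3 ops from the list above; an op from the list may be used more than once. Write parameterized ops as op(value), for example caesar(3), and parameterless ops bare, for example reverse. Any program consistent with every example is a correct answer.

dedupe_adjacent | drop(2) | drop(1)

Check, running the answer program on each example:
  "bdywn" -> "bdywn" -> "ywn" -> "wn"
  "ojjlx" -> "ojlx" -> "lx" -> "x"
  "vmqwtgshrsor" -> "vmqwtgshrsor" -> "qwtgshrsor" -> "wtgshrsor"
  "gamcpybzshys" -> "gamcpybzshys" -> "mcpybzshys" -> "cpybzshys"
  "qcrzm" -> "qcrzm" -> "rzm" -> "zm"
  "vcuxcogkkwm" -> "vcuxcogkwm" -> "uxcogkwm" -> "xcogkwm"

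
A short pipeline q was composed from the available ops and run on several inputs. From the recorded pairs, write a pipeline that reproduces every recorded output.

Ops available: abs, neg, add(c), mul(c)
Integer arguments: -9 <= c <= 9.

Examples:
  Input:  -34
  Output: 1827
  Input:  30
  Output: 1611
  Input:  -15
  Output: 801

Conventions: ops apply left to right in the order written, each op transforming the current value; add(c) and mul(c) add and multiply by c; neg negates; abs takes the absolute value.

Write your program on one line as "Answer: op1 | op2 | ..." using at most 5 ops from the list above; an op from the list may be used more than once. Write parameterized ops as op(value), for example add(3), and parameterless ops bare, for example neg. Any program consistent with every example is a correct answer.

mul(9) | abs | mul(-6) | neg | add(-9)

Check, running the answer program on each example:
  -34 -> -306 -> 306 -> -1836 -> 1836 -> 1827
  30 -> 270 -> 270 -> -1620 -> 1620 -> 1611
  -15 -> -135 -> 135 -> -810 -> 810 -> 801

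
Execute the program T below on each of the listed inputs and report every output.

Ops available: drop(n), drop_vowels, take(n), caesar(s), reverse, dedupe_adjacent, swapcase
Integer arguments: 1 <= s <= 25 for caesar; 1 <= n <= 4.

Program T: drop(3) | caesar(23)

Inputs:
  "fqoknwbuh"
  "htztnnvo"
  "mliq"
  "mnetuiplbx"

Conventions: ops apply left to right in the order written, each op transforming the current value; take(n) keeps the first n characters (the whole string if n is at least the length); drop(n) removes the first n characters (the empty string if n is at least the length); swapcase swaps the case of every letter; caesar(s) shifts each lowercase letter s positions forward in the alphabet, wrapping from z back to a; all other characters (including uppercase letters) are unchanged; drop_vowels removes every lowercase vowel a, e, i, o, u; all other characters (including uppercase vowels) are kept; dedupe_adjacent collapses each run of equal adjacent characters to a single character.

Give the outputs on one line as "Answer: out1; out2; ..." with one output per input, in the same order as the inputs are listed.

Execution, op by op:
  "fqoknwbuh" -> "knwbuh" -> "hktyre"
  "htztnnvo" -> "tnnvo" -> "qkksl"
  "mliq" -> "q" -> "n"
  "mnetuiplbx" -> "tuiplbx" -> "qrfmiyu"

"hktyre"; "qkksl"; "n"; "qrfmiyu"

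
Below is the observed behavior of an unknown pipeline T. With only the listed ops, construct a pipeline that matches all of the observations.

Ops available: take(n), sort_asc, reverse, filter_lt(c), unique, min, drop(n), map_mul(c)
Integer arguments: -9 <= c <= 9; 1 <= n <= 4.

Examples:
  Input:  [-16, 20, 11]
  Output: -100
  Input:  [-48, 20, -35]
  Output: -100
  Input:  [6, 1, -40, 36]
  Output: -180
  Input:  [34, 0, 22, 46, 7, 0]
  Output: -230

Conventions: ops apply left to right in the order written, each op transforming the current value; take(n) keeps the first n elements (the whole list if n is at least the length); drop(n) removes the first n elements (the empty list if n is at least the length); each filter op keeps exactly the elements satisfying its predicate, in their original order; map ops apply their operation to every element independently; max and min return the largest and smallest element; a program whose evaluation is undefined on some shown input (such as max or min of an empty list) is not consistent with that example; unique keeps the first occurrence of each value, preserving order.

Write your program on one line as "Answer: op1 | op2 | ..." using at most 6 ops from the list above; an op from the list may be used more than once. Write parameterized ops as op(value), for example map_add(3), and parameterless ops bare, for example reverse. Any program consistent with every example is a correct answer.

map_mul(-5) | sort_asc | filter_lt(-3) | take(1) | min

Check, running the answer program on each example:
  [-16, 20, 11] -> [80, -100, -55] -> [-100, -55, 80] -> [-100, -55] -> [-100] -> -100
  [-48, 20, -35] -> [240, -100, 175] -> [-100, 175, 240] -> [-100] -> [-100] -> -100
  [6, 1, -40, 36] -> [-30, -5, 200, -180] -> [-180, -30, -5, 200] -> [-180, -30, -5] -> [-180] -> -180
  [34, 0, 22, 46, 7, 0] -> [-170, 0, -110, -230, -35, 0] -> [-230, -170, -110, -35, 0, 0] -> [-230, -170, -110, -35] -> [-230] -> -230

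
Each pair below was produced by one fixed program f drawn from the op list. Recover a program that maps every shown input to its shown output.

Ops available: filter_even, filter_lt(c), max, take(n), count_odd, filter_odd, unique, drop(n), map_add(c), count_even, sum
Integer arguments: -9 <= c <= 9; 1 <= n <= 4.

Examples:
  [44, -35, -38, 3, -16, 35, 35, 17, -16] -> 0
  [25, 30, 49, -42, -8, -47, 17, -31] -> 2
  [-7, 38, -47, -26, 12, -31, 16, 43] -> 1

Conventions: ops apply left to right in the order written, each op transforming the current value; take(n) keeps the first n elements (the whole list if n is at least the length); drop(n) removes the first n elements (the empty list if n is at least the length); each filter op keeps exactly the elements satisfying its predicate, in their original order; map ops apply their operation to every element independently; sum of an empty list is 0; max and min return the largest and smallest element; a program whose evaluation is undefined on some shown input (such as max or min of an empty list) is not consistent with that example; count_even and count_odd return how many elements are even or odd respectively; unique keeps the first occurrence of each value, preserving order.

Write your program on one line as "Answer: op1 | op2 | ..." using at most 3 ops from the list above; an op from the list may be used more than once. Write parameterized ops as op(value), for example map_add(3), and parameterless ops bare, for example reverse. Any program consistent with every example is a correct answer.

drop(3) | filter_lt(0) | count_odd

Check, running the answer program on each example:
  [44, -35, -38, 3, -16, 35, 35, 17, -16] -> [3, -16, 35, 35, 17, -16] -> [-16, -16] -> 0
  [25, 30, 49, -42, -8, -47, 17, -31] -> [-42, -8, -47, 17, -31] -> [-42, -8, -47, -31] -> 2
  [-7, 38, -47, -26, 12, -31, 16, 43] -> [-26, 12, -31, 16, 43] -> [-26, -31] -> 1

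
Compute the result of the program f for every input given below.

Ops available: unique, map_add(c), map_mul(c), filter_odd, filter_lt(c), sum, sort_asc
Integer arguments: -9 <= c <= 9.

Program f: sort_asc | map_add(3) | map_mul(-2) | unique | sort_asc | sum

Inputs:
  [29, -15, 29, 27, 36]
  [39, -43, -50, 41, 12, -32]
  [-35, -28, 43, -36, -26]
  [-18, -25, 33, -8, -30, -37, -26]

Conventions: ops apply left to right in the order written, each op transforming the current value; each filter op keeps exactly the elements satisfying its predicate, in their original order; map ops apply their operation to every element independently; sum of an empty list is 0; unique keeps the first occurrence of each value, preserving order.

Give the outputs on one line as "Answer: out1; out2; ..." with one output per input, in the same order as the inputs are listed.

-178; 30; 134; 180

Execution, op by op:
  [29, -15, 29, 27, 36] -> [-15, 27, 29, 29, 36] -> [-12, 30, 32, 32, 39] -> [24, -60, -64, -64, -78] -> [24, -60, -64, -78] -> [-78, -64, -60, 24] -> -178
  [39, -43, -50, 41, 12, -32] -> [-50, -43, -32, 12, 39, 41] -> [-47, -40, -29, 15, 42, 44] -> [94, 80, 58, -30, -84, -88] -> [94, 80, 58, -30, -84, -88] -> [-88, -84, -30, 58, 80, 94] -> 30
  [-35, -28, 43, -36, -26] -> [-36, -35, -28, -26, 43] -> [-33, -32, -25, -23, 46] -> [66, 64, 50, 46, -92] -> [66, 64, 50, 46, -92] -> [-92, 46, 50, 64, 66] -> 134
  [-18, -25, 33, -8, -30, -37, -26] -> [-37, -30, -26, -25, -18, -8, 33] -> [-34, -27, -23, -22, -15, -5, 36] -> [68, 54, 46, 44, 30, 10, -72] -> [68, 54, 46, 44, 30, 10, -72] -> [-72, 10, 30, 44, 46, 54, 68] -> 180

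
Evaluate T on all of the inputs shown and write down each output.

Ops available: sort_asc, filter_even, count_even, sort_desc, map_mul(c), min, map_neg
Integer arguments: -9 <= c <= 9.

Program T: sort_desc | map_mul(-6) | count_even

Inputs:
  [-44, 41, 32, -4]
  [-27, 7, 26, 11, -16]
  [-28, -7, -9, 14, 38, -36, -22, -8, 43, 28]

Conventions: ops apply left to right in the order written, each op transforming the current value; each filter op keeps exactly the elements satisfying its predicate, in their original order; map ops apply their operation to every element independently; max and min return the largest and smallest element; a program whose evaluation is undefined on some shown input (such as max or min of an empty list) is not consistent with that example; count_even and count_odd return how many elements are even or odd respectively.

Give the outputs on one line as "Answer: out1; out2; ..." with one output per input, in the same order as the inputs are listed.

4; 5; 10

Execution, op by op:
  [-44, 41, 32, -4] -> [41, 32, -4, -44] -> [-246, -192, 24, 264] -> 4
  [-27, 7, 26, 11, -16] -> [26, 11, 7, -16, -27] -> [-156, -66, -42, 96, 162] -> 5
  [-28, -7, -9, 14, 38, -36, -22, -8, 43, 28] -> [43, 38, 28, 14, -7, -8, -9, -22, -28, -36] -> [-258, -228, -168, -84, 42, 48, 54, 132, 168, 216] -> 10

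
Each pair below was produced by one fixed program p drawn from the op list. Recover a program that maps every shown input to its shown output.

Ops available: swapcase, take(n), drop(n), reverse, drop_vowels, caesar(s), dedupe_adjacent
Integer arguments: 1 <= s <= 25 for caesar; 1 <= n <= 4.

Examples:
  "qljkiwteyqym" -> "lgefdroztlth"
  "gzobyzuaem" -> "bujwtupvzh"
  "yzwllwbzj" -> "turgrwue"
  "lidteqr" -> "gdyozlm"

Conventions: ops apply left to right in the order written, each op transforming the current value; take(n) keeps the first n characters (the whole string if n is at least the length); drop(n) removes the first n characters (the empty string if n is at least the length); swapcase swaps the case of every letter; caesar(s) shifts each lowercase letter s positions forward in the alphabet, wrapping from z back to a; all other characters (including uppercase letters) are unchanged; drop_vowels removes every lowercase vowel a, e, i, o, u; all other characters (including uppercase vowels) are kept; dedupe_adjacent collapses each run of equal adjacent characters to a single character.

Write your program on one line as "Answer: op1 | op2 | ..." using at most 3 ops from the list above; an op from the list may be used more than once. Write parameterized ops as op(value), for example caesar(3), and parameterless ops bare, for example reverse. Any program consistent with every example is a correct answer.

caesar(7) | dedupe_adjacent | caesar(14)

Check, running the answer program on each example:
  "qljkiwteyqym" -> "xsqrpdalfxft" -> "xsqrpdalfxft" -> "lgefdroztlth"
  "gzobyzuaem" -> "ngvifgbhlt" -> "ngvifgbhlt" -> "bujwtupvzh"
  "yzwllwbzj" -> "fgdssdigq" -> "fgdsdigq" -> "turgrwue"
  "lidteqr" -> "spkalxy" -> "spkalxy" -> "gdyozlm"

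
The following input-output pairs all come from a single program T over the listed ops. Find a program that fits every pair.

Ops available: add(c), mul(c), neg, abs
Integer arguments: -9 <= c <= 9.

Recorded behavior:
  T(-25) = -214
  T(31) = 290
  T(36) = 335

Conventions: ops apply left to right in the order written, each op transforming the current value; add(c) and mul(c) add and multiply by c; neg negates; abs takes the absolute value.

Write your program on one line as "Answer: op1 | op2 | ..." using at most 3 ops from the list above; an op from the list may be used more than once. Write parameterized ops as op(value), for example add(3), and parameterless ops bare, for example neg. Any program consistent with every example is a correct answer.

mul(9) | add(2) | add(9)

Check, running the answer program on each example:
  -25 -> -225 -> -223 -> -214
  31 -> 279 -> 281 -> 290
  36 -> 324 -> 326 -> 335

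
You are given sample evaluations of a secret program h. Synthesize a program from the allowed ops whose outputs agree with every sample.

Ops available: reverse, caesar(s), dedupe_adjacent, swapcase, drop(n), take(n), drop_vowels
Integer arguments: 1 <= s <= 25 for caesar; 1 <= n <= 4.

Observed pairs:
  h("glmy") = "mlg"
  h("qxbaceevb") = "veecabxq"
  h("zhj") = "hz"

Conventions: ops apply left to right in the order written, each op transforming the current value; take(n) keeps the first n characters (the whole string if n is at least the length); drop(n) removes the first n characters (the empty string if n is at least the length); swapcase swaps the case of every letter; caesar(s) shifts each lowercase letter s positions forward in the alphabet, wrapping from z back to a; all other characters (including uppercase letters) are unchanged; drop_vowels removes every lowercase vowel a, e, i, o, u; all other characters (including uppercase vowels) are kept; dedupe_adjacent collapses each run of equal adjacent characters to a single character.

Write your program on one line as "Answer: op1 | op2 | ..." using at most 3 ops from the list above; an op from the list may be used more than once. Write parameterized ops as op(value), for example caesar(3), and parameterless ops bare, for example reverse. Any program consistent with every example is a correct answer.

reverse | drop(1)

Check, running the answer program on each example:
  "glmy" -> "ymlg" -> "mlg"
  "qxbaceevb" -> "bveecabxq" -> "veecabxq"
  "zhj" -> "jhz" -> "hz"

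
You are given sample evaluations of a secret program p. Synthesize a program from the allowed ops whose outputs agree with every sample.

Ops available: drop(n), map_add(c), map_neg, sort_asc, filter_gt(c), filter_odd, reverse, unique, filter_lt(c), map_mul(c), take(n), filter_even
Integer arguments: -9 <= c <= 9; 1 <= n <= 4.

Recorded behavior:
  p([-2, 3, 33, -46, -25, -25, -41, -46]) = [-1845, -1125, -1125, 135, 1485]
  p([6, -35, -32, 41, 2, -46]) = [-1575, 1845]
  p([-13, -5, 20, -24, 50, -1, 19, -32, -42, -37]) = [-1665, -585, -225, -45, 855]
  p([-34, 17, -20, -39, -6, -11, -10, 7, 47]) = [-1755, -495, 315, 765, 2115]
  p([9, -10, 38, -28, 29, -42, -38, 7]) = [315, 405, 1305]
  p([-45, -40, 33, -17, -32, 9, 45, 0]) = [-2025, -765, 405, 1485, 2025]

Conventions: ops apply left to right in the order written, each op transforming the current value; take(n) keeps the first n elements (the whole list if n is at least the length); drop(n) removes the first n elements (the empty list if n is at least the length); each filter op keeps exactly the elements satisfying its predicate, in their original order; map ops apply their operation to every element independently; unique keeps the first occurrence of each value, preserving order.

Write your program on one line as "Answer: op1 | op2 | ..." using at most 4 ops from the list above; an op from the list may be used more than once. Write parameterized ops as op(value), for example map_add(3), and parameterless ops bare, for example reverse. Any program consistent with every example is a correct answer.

sort_asc | filter_odd | map_mul(-5) | map_mul(-9)

Check, running the answer program on each example:
  [-2, 3, 33, -46, -25, -25, -41, -46] -> [-46, -46, -41, -25, -25, -2, 3, 33] -> [-41, -25, -25, 3, 33] -> [205, 125, 125, -15, -165] -> [-1845, -1125, -1125, 135, 1485]
  [6, -35, -32, 41, 2, -46] -> [-46, -35, -32, 2, 6, 41] -> [-35, 41] -> [175, -205] -> [-1575, 1845]
  [-13, -5, 20, -24, 50, -1, 19, -32, -42, -37] -> [-42, -37, -32, -24, -13, -5, -1, 19, 20, 50] -> [-37, -13, -5, -1, 19] -> [185, 65, 25, 5, -95] -> [-1665, -585, -225, -45, 855]
  [-34, 17, -20, -39, -6, -11, -10, 7, 47] -> [-39, -34, -20, -11, -10, -6, 7, 17, 47] -> [-39, -11, 7, 17, 47] -> [195, 55, -35, -85, -235] -> [-1755, -495, 315, 765, 2115]
  [9, -10, 38, -28, 29, -42, -38, 7] -> [-42, -38, -28, -10, 7, 9, 29, 38] -> [7, 9, 29] -> [-35, -45, -145] -> [315, 405, 1305]
  [-45, -40, 33, -17, -32, 9, 45, 0] -> [-45, -40, -32, -17, 0, 9, 33, 45] -> [-45, -17, 9, 33, 45] -> [225, 85, -45, -165, -225] -> [-2025, -765, 405, 1485, 2025]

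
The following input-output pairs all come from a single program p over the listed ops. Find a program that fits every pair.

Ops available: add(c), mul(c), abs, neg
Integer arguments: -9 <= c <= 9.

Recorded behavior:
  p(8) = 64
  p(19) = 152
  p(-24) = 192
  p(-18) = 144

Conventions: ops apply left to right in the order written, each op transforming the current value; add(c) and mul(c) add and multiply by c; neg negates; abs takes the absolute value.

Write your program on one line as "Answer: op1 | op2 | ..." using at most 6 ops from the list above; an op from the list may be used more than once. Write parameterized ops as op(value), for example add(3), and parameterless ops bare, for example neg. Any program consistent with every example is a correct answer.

neg | mul(4) | neg | mul(-2) | abs

Check, running the answer program on each example:
  8 -> -8 -> -32 -> 32 -> -64 -> 64
  19 -> -19 -> -76 -> 76 -> -152 -> 152
  -24 -> 24 -> 96 -> -96 -> 192 -> 192
  -18 -> 18 -> 72 -> -72 -> 144 -> 144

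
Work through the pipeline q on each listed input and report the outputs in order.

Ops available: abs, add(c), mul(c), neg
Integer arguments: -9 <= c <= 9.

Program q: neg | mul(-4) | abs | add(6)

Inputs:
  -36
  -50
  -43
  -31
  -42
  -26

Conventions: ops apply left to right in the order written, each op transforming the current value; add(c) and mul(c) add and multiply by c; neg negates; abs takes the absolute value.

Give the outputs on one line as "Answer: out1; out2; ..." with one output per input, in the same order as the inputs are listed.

Execution, op by op:
  -36 -> 36 -> -144 -> 144 -> 150
  -50 -> 50 -> -200 -> 200 -> 206
  -43 -> 43 -> -172 -> 172 -> 178
  -31 -> 31 -> -124 -> 124 -> 130
  -42 -> 42 -> -168 -> 168 -> 174
  -26 -> 26 -> -104 -> 104 -> 110

150; 206; 178; 130; 174; 110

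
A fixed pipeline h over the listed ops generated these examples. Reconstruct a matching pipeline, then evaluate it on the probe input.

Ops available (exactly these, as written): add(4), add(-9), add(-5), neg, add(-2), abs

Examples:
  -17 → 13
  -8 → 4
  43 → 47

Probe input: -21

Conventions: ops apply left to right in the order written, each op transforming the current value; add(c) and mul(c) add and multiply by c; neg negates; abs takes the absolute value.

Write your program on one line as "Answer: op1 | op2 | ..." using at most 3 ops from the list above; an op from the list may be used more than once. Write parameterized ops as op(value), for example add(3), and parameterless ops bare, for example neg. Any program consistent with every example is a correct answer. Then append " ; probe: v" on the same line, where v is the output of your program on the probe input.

add(4) | neg | abs ; probe: 17

Check, running the answer program on each example:
  -17 -> -13 -> 13 -> 13
  -8 -> -4 -> 4 -> 4
  43 -> 47 -> -47 -> 47
  probe: -21 -> -17 -> 17 -> 17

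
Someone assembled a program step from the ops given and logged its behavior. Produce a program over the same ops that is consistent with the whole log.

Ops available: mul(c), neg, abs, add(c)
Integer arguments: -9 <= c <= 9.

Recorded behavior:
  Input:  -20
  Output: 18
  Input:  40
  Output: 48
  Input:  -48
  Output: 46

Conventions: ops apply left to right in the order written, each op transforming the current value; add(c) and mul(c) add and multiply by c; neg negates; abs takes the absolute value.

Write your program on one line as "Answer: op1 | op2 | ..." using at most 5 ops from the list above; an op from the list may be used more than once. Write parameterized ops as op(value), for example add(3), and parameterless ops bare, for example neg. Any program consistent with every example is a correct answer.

add(1) | neg | add(-4) | abs | add(3)

Check, running the answer program on each example:
  -20 -> -19 -> 19 -> 15 -> 15 -> 18
  40 -> 41 -> -41 -> -45 -> 45 -> 48
  -48 -> -47 -> 47 -> 43 -> 43 -> 46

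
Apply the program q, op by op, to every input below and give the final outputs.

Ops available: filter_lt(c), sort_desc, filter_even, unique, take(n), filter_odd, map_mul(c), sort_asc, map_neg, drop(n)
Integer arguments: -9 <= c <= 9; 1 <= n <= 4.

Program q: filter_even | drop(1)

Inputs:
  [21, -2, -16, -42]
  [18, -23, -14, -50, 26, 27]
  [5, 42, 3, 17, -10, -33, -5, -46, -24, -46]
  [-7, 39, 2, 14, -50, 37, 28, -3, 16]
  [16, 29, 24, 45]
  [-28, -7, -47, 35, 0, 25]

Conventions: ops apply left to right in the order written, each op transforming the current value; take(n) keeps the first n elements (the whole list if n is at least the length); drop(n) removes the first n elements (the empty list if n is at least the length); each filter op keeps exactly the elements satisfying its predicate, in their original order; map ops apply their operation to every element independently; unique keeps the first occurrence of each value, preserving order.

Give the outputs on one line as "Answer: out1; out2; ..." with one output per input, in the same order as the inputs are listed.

[-16, -42]; [-14, -50, 26]; [-10, -46, -24, -46]; [14, -50, 28, 16]; [24]; [0]

Execution, op by op:
  [21, -2, -16, -42] -> [-2, -16, -42] -> [-16, -42]
  [18, -23, -14, -50, 26, 27] -> [18, -14, -50, 26] -> [-14, -50, 26]
  [5, 42, 3, 17, -10, -33, -5, -46, -24, -46] -> [42, -10, -46, -24, -46] -> [-10, -46, -24, -46]
  [-7, 39, 2, 14, -50, 37, 28, -3, 16] -> [2, 14, -50, 28, 16] -> [14, -50, 28, 16]
  [16, 29, 24, 45] -> [16, 24] -> [24]
  [-28, -7, -47, 35, 0, 25] -> [-28, 0] -> [0]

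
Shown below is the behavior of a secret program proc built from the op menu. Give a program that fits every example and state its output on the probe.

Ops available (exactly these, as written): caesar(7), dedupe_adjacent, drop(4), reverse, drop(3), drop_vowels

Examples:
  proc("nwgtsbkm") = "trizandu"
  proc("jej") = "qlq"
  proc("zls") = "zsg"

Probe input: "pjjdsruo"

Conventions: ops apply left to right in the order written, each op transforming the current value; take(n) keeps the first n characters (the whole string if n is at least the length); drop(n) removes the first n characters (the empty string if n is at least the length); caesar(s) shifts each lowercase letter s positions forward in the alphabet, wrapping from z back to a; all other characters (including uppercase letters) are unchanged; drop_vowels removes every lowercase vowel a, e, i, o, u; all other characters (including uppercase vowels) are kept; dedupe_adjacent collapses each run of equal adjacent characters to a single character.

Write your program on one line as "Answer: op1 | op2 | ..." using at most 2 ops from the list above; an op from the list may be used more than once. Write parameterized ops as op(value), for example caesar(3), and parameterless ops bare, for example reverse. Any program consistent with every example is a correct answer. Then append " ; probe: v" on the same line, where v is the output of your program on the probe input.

reverse | caesar(7) ; probe: "vbyzkqqw"

Check, running the answer program on each example:
  "nwgtsbkm" -> "mkbstgwn" -> "trizandu"
  "jej" -> "jej" -> "qlq"
  "zls" -> "slz" -> "zsg"
  probe: "pjjdsruo" -> "oursdjjp" -> "vbyzkqqw"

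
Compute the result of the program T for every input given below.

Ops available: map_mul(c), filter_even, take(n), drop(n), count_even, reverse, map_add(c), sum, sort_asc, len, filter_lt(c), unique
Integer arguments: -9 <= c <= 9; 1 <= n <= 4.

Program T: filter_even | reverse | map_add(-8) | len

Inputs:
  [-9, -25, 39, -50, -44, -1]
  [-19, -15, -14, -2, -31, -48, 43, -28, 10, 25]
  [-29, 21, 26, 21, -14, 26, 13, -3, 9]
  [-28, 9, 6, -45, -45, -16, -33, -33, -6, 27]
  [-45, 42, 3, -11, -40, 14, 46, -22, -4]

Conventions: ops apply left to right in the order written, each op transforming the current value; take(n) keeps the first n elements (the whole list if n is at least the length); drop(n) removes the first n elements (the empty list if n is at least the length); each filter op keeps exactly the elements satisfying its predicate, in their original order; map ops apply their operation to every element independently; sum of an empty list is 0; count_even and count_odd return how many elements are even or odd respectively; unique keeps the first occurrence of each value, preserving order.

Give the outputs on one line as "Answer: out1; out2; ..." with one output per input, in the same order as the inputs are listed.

Execution, op by op:
  [-9, -25, 39, -50, -44, -1] -> [-50, -44] -> [-44, -50] -> [-52, -58] -> 2
  [-19, -15, -14, -2, -31, -48, 43, -28, 10, 25] -> [-14, -2, -48, -28, 10] -> [10, -28, -48, -2, -14] -> [2, -36, -56, -10, -22] -> 5
  [-29, 21, 26, 21, -14, 26, 13, -3, 9] -> [26, -14, 26] -> [26, -14, 26] -> [18, -22, 18] -> 3
  [-28, 9, 6, -45, -45, -16, -33, -33, -6, 27] -> [-28, 6, -16, -6] -> [-6, -16, 6, -28] -> [-14, -24, -2, -36] -> 4
  [-45, 42, 3, -11, -40, 14, 46, -22, -4] -> [42, -40, 14, 46, -22, -4] -> [-4, -22, 46, 14, -40, 42] -> [-12, -30, 38, 6, -48, 34] -> 6

2; 5; 3; 4; 6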